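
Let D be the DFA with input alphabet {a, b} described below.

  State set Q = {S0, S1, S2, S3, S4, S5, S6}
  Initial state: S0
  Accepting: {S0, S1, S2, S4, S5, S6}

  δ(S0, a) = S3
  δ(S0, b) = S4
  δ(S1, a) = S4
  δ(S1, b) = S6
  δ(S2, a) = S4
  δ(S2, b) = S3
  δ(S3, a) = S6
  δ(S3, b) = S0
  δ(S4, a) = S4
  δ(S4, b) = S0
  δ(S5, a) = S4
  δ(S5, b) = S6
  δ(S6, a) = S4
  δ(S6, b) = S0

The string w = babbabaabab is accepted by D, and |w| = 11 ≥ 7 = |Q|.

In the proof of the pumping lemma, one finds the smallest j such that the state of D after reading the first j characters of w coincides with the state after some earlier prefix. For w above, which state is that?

S4

Run of D on w = b a b b a b a a b a b:
  step 0: S0  (start)
  step 1: S4  (read b: S0→S4)
  step 2: S4  (read a: S4→S4)   ← first repeat (S4 seen earlier)
  step 3: S0  (read b: S4→S0)
  step 4: S4  (read b: S0→S4)
  step 5: S4  (read a: S4→S4)
  step 6: S0  (read b: S4→S0)
  step 7: S3  (read a: S0→S3)
  step 8: S6  (read a: S3→S6)
  step 9: S0  (read b: S6→S0)
  step 10: S3  (read a: S0→S3)
  step 11: S0  (read b: S3→S0)

The earliest repeat is at step j = 2: D is in S4, which it already visited at step i = 1.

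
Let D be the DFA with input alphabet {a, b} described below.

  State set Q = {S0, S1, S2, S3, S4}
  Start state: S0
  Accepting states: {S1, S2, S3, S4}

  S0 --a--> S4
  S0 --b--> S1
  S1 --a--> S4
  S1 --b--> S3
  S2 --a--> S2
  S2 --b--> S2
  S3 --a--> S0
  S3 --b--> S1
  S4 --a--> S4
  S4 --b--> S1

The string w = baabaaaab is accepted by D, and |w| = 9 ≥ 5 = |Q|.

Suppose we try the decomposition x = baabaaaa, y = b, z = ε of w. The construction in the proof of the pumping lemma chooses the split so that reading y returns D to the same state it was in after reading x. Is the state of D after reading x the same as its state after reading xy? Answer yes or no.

no

State sequence: S0 -b-> S1 -a-> S4 -a-> S4 -b-> S1 -a-> S4 -a-> S4 -a-> S4 -a-> S4 -b-> S1

After x (step 8): S4. After xy (step 9): S1.
They differ (S4 ≠ S1), so y is not a cycle from the state after x; this split is not the one the pumping-lemma construction produces, and pumping y need not keep the string in L(D).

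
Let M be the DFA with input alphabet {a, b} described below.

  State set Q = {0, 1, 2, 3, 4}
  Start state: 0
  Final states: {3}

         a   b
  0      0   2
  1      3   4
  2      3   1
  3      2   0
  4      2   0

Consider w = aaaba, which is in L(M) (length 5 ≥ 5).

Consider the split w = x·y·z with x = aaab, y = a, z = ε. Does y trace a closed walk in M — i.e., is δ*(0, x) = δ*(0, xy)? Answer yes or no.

State sequence: 0 -a-> 0 -a-> 0 -a-> 0 -b-> 2 -a-> 3

After x (step 4): 2. After xy (step 5): 3.
They differ (2 ≠ 3), so y is not a cycle from the state after x; this split is not the one the pumping-lemma construction produces, and pumping y need not keep the string in L(M).

no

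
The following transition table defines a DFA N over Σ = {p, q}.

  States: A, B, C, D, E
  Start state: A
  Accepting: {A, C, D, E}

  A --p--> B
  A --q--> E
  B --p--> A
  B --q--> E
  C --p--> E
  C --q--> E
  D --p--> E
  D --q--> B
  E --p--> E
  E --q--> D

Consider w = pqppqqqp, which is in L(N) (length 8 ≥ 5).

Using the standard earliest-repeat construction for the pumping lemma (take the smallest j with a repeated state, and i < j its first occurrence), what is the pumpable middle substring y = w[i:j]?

State sequence: A -p-> B -q-> E -p-> E -p-> E -q-> D -q-> B -q-> E -p-> E
First repeat at step 3: E was already visited.

So i = 2, j = 3, giving x = w[0:2] = pq, y = w[2:3] = p, z = w[3:8] = pqqqp.
Check: |xy| = 3 ≤ 5 and |y| = 1 ≥ 1. Reading y takes N from E back to E, so every xyⁱz is accepted.

p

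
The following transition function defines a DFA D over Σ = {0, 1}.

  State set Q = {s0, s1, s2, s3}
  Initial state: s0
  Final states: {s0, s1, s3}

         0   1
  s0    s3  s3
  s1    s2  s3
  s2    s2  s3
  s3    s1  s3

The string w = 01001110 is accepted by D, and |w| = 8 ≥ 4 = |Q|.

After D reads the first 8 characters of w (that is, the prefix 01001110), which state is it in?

s1

Run of D on the first 8 characters of w = 0 1 0 0 1 1 1 0:
  step 0: s0  (start)
  step 1: s3  (read 0: s0→s3)
  step 2: s3  (read 1: s3→s3)
  step 3: s1  (read 0: s3→s1)
  step 4: s2  (read 0: s1→s2)
  step 5: s3  (read 1: s2→s3)
  step 6: s3  (read 1: s3→s3)
  step 7: s3  (read 1: s3→s3)
  step 8: s1  (read 0: s3→s1)

After reading 8 characters, D is in state s1.
(This kind of state-tracing is the core of the pumping-lemma construction: with 4 states, pigeonhole forces a repeat within the first 4 steps.)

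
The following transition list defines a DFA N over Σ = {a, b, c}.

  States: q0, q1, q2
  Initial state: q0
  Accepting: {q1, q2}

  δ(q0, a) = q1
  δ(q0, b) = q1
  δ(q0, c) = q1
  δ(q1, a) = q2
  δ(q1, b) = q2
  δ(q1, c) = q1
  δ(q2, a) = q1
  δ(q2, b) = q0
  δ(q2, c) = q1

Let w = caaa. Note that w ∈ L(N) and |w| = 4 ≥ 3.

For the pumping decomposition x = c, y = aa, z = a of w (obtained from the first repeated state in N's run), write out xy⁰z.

xy⁰z = xz = c·a = ca.
Reading y = aa takes N from q1 back to q1, so after x the machine is still in q1, and z then leads to the accepting state q2. Hence ca ∈ L(N).

ca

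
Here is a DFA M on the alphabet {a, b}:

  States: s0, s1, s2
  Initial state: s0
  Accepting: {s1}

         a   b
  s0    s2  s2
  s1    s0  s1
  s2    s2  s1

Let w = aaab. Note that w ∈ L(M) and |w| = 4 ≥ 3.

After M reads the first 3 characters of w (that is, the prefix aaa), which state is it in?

s2

State sequence: s0 -a-> s2 -a-> s2 -a-> s2

After reading 3 characters, M is in state s2.
(This kind of state-tracing is the core of the pumping-lemma construction: with 3 states, pigeonhole forces a repeat within the first 3 steps.)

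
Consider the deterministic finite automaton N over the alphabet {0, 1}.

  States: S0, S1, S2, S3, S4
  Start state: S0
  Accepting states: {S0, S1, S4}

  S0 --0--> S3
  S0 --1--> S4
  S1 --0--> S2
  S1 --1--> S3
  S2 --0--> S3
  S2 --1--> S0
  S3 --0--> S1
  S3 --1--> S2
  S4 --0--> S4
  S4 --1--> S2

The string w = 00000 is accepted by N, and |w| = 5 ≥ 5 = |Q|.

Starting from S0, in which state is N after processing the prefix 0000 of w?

Run of N on the first 4 characters of w = 0 0 0 0:
  step 0: S0  (start)
  step 1: S3  (read 0: S0→S3)
  step 2: S1  (read 0: S3→S1)
  step 3: S2  (read 0: S1→S2)
  step 4: S3  (read 0: S2→S3)

After reading 4 characters, N is in state S3.
(This kind of state-tracing is the core of the pumping-lemma construction: with 5 states, pigeonhole forces a repeat within the first 5 steps.)

S3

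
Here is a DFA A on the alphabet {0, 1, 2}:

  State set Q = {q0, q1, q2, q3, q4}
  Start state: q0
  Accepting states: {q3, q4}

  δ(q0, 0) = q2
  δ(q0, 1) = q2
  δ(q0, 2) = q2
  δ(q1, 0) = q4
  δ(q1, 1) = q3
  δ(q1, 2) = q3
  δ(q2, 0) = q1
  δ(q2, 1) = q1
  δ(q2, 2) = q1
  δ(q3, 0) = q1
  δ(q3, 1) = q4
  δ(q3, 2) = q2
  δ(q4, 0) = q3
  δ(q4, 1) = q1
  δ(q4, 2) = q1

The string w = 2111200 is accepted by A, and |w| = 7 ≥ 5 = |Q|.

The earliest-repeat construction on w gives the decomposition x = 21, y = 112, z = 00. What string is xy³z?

2111211211200

xy^3z = 21·112·112·112·00 = 2111211211200.
Reading y = 112 takes A from q1 back to q1, so after x·y·y·y the machine is still in q1, and z then leads to the accepting state q3. Hence 2111211211200 ∈ L(A).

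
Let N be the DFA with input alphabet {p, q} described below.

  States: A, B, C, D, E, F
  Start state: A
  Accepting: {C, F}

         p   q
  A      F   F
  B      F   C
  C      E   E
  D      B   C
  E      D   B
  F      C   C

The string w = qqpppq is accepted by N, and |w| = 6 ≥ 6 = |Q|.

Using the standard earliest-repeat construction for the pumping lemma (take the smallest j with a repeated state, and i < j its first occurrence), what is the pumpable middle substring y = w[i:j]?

pppq

State sequence: A -q-> F -q-> C -p-> E -p-> D -p-> B -q-> C
First repeat at step 6: C was already visited.

So i = 2, j = 6, giving x = w[0:2] = qq, y = w[2:6] = pppq, z = w[6:6] = ε.
Check: |xy| = 6 ≤ 6 and |y| = 4 ≥ 1. Reading y takes N from C back to C, so every xyⁱz is accepted.
Pumping length from the standard proof: p = 6 (the number of states). The repeated state found above gives |xy| = j ≤ 6 and |y| = j − i ≥ 1.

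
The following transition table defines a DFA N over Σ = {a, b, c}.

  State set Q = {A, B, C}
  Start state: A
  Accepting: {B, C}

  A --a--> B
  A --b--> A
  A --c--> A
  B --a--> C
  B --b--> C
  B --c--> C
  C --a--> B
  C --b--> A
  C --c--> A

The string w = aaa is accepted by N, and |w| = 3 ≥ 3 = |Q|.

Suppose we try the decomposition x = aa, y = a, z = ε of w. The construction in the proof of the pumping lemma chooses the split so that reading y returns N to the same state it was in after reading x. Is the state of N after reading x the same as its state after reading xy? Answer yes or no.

no

State sequence: A -a-> B -a-> C -a-> B

After x (step 2): C. After xy (step 3): B.
They differ (C ≠ B), so y is not a cycle from the state after x; this split is not the one the pumping-lemma construction produces, and pumping y need not keep the string in L(N).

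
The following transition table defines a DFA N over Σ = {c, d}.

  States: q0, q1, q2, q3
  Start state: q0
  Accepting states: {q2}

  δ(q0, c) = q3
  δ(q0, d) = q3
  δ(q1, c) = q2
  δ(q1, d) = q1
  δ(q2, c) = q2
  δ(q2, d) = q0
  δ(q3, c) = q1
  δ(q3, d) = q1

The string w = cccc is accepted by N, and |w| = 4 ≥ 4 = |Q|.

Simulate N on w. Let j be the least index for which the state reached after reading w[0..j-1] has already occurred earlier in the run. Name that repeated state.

State sequence: q0 -c-> q3 -c-> q1 -c-> q2 -c-> q2
First repeat at step 4: q2 was already visited.

The earliest repeat is at step j = 4: N is in q2, which it already visited at step i = 3.
Pumping length from the standard proof: p = 4 (the number of states). The repeated state found above gives |xy| = j ≤ 4 and |y| = j − i ≥ 1.

q2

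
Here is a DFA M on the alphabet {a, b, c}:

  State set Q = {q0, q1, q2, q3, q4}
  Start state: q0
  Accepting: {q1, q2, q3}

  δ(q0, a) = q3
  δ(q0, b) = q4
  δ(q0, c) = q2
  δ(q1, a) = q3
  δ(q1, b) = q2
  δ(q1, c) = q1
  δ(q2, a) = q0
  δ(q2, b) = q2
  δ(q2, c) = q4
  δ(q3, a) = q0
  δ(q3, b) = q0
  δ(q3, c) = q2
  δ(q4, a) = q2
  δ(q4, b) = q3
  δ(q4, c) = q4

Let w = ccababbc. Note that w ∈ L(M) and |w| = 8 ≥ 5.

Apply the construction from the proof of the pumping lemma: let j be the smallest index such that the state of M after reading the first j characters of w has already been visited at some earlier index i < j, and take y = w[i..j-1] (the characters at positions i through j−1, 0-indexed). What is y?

ca

Run of M on w = c c a b a b b c:
  step 0: q0  (start)
  step 1: q2  (read c: q0→q2)
  step 2: q4  (read c: q2→q4)
  step 3: q2  (read a: q4→q2)   ← first repeat (q2 seen earlier)
  step 4: q2  (read b: q2→q2)
  step 5: q0  (read a: q2→q0)
  step 6: q4  (read b: q0→q4)
  step 7: q3  (read b: q4→q3)
  step 8: q2  (read c: q3→q2)

So i = 1, j = 3, giving x = w[0:1] = c, y = w[1:3] = ca, z = w[3:8] = babbc.
Check: |xy| = 3 ≤ 5 and |y| = 2 ≥ 1. Reading y takes M from q2 back to q2, so every xyⁱz is accepted.
With |Q| = 5, pigeonhole forces a state repeat no later than step 5; the substring read between the first and second visits to that state can be pumped.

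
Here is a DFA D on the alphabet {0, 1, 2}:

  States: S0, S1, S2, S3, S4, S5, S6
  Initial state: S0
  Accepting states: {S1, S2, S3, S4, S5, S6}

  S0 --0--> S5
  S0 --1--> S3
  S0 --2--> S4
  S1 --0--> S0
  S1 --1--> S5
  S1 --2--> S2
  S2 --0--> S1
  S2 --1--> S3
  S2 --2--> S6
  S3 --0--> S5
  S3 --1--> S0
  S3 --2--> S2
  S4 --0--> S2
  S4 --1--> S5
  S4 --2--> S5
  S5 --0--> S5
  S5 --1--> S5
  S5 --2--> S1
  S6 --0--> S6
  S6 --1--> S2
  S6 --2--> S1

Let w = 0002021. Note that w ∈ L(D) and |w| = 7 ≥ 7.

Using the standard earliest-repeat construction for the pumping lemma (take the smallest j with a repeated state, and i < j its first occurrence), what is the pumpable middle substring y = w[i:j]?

Run of D on w = 0 0 0 2 0 2 1:
  step 0: S0  (start)
  step 1: S5  (read 0: S0→S5)
  step 2: S5  (read 0: S5→S5)   ← first repeat (S5 seen earlier)
  step 3: S5  (read 0: S5→S5)
  step 4: S1  (read 2: S5→S1)
  step 5: S0  (read 0: S1→S0)
  step 6: S4  (read 2: S0→S4)
  step 7: S5  (read 1: S4→S5)

So i = 1, j = 2, giving x = w[0:1] = 0, y = w[1:2] = 0, z = w[2:7] = 02021.
Check: |xy| = 2 ≤ 7 and |y| = 1 ≥ 1. Reading y takes D from S5 back to S5, so every xyⁱz is accepted.

0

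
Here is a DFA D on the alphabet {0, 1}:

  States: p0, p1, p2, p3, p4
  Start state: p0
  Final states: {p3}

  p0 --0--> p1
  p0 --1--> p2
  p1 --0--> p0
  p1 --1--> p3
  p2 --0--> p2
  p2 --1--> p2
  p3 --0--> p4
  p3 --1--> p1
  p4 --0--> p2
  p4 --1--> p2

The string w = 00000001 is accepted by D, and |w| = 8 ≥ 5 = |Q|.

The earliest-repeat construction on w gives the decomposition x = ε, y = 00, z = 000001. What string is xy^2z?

0000000001

xy^2z = ε·00·00·000001 = 0000000001.
Reading y = 00 takes D from p0 back to p0, so after x·y·y the machine is still in p0, and z then leads to the accepting state p3. Hence 0000000001 ∈ L(D).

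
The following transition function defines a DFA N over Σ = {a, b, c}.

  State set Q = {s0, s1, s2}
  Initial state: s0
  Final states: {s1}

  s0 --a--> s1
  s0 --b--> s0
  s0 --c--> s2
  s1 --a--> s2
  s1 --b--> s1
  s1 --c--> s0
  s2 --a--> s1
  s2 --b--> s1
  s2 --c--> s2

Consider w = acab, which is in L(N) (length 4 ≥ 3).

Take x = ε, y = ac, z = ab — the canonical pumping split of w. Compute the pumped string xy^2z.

xy^2z = ε·ac·ac·ab = acacab.
Reading y = ac takes N from s0 back to s0, so after x·y·y the machine is still in s0, and z then leads to the accepting state s1. Hence acacab ∈ L(N).

acacab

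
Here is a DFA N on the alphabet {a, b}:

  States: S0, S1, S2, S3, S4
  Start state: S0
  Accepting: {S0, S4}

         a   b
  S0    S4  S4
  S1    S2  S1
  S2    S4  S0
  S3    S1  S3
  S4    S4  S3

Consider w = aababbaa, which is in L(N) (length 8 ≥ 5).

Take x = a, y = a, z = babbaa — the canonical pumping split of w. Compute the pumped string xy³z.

xy^3z = a·a·a·a·babbaa = aaaababbaa.
Reading y = a takes N from S4 back to S4, so after x·y·y·y the machine is still in S4, and z then leads to the accepting state S4. Hence aaaababbaa ∈ L(N).

aaaababbaa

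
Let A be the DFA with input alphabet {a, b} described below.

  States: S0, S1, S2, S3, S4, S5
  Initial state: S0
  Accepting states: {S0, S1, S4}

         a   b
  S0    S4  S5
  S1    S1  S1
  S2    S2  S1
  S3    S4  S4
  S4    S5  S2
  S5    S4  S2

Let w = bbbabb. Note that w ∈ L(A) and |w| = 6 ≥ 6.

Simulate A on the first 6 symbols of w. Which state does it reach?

Run of A on the first 6 characters of w = b b b a b b:
  step 0: S0  (start)
  step 1: S5  (read b: S0→S5)
  step 2: S2  (read b: S5→S2)
  step 3: S1  (read b: S2→S1)
  step 4: S1  (read a: S1→S1)
  step 5: S1  (read b: S1→S1)
  step 6: S1  (read b: S1→S1)

After reading 6 characters, A is in state S1.

S1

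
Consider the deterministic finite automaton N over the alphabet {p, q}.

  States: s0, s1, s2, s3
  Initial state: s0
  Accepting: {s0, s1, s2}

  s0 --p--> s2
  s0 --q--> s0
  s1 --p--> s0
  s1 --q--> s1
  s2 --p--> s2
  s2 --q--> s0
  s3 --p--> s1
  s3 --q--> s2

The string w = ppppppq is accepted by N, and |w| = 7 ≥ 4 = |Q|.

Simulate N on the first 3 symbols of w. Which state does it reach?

s2

Run of N on the first 3 characters of w = p p p:
  step 0: s0  (start)
  step 1: s2  (read p: s0→s2)
  step 2: s2  (read p: s2→s2)
  step 3: s2  (read p: s2→s2)

After reading 3 characters, N is in state s2.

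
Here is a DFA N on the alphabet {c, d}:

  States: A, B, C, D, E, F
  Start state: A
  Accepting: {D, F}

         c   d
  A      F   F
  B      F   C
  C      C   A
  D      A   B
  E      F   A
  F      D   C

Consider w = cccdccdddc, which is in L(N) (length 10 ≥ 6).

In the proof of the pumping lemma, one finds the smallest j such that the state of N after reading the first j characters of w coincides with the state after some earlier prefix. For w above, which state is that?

A

Run of N on w = c c c d c c d d d c:
  step 0: A  (start)
  step 1: F  (read c: A→F)
  step 2: D  (read c: F→D)
  step 3: A  (read c: D→A)   ← first repeat (A seen earlier)
  step 4: F  (read d: A→F)
  step 5: D  (read c: F→D)
  step 6: A  (read c: D→A)
  step 7: F  (read d: A→F)
  step 8: C  (read d: F→C)
  step 9: A  (read d: C→A)
  step 10: F  (read c: A→F)

The earliest repeat is at step j = 3: N is in A, which it already visited at step i = 0.
The DFA has 6 states, so the proof of the pumping lemma guarantees a repeated state among the first 6+1 visited; the segment between the two visits is the pumpable y.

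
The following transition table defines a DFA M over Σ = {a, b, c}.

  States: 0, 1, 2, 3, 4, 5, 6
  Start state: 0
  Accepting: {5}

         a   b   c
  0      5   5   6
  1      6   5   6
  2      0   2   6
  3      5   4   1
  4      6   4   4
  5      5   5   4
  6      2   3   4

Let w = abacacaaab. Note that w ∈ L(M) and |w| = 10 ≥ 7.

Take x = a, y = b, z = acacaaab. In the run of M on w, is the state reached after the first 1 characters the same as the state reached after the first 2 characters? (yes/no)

State sequence: 0 -a-> 5 -b-> 5

After x (step 1): 5. After xy (step 2): 5.
They match, so y = b drives M around a cycle from 5 back to itself; pumping y any number of times keeps M in 5 before reading z, and xyⁱz ∈ L(M) for every i ≥ 0.

yes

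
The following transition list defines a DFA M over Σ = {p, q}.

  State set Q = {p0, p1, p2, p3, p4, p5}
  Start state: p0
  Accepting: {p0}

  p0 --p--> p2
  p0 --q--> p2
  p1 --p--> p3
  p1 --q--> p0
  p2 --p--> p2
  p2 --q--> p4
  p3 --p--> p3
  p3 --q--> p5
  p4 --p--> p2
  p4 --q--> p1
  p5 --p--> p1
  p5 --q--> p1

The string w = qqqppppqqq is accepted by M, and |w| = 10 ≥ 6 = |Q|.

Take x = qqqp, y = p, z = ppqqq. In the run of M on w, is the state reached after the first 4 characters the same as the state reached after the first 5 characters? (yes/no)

yes

State sequence: p0 -q-> p2 -q-> p4 -q-> p1 -p-> p3 -p-> p3

After x (step 4): p3. After xy (step 5): p3.
They match, so y = p drives M around a cycle from p3 back to itself; pumping y any number of times keeps M in p3 before reading z, and xyⁱz ∈ L(M) for every i ≥ 0.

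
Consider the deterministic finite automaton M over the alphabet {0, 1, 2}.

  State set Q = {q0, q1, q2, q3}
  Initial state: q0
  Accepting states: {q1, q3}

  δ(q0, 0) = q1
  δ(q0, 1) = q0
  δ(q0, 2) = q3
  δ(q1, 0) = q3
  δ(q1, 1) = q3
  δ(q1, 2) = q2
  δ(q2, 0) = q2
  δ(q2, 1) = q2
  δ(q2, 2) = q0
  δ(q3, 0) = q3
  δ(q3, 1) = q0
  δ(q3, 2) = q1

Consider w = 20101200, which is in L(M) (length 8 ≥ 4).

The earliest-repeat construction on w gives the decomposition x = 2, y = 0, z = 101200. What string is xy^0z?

2101200

xy⁰z = xz = 2·101200 = 2101200.
Reading y = 0 takes M from q3 back to q3, so after x the machine is still in q3, and z then leads to the accepting state q3. Hence 2101200 ∈ L(M).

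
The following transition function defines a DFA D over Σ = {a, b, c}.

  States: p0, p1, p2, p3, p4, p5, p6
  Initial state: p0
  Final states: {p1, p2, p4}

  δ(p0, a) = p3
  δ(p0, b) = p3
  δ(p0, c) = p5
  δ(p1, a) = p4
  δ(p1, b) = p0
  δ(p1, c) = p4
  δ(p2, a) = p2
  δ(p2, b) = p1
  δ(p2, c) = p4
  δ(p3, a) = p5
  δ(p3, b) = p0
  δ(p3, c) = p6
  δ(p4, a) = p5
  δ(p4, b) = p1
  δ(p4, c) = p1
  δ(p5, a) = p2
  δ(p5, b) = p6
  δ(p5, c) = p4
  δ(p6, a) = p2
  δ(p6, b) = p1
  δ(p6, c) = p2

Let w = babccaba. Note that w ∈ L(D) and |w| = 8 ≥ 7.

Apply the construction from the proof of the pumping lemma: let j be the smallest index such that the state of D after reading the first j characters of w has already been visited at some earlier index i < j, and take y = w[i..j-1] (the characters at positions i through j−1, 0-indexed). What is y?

State sequence: p0 -b-> p3 -a-> p5 -b-> p6 -c-> p2 -c-> p4 -a-> p5 -b-> p6 -a-> p2
First repeat at step 6: p5 was already visited.

So i = 2, j = 6, giving x = w[0:2] = ba, y = w[2:6] = bcca, z = w[6:8] = ba.
Check: |xy| = 6 ≤ 7 and |y| = 4 ≥ 1. Reading y takes D from p5 back to p5, so every xyⁱz is accepted.
With |Q| = 7, pigeonhole forces a state repeat no later than step 7; the substring read between the first and second visits to that state can be pumped.

bcca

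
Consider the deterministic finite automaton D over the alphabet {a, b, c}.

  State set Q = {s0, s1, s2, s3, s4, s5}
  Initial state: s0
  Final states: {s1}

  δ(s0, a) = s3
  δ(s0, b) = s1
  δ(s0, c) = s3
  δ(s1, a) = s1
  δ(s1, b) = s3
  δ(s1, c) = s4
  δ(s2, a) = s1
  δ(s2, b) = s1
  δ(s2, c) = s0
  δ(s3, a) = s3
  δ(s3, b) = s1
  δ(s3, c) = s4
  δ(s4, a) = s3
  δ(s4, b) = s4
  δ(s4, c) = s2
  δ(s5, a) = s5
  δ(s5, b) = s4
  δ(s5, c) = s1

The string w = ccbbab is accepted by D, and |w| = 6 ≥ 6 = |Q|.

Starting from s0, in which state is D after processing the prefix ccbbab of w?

s1

Run of D on the first 6 characters of w = c c b b a b:
  step 0: s0  (start)
  step 1: s3  (read c: s0→s3)
  step 2: s4  (read c: s3→s4)
  step 3: s4  (read b: s4→s4)
  step 4: s4  (read b: s4→s4)
  step 5: s3  (read a: s4→s3)
  step 6: s1  (read b: s3→s1)

After reading 6 characters, D is in state s1.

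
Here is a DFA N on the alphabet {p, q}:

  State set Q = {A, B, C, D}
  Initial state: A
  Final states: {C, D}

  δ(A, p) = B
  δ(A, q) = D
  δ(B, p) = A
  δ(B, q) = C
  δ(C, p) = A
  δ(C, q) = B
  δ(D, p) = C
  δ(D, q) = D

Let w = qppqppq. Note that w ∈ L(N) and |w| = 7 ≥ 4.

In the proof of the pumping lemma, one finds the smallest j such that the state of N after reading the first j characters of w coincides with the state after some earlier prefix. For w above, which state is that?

State sequence: A -q-> D -p-> C -p-> A -q-> D -p-> C -p-> A -q-> D
First repeat at step 3: A was already visited.

The earliest repeat is at step j = 3: N is in A, which it already visited at step i = 0.
Pumping length from the standard proof: p = 4 (the number of states). The repeated state found above gives |xy| = j ≤ 4 and |y| = j − i ≥ 1.

A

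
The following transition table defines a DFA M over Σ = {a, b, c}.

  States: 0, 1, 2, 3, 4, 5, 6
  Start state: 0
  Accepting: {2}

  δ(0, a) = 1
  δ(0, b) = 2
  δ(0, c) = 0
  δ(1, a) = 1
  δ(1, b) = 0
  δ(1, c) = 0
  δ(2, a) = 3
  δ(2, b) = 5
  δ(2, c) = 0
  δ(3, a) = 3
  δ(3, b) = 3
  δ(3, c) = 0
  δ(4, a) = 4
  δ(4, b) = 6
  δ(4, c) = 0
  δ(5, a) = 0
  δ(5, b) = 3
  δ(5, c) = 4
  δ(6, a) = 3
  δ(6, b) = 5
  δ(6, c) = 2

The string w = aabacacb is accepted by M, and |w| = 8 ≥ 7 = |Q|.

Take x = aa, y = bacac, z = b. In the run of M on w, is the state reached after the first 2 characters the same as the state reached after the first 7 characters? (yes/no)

State sequence: 0 -a-> 1 -a-> 1 -b-> 0 -a-> 1 -c-> 0 -a-> 1 -c-> 0

After x (step 2): 1. After xy (step 7): 0.
They differ (1 ≠ 0), so y is not a cycle from the state after x; this split is not the one the pumping-lemma construction produces, and pumping y need not keep the string in L(M).

no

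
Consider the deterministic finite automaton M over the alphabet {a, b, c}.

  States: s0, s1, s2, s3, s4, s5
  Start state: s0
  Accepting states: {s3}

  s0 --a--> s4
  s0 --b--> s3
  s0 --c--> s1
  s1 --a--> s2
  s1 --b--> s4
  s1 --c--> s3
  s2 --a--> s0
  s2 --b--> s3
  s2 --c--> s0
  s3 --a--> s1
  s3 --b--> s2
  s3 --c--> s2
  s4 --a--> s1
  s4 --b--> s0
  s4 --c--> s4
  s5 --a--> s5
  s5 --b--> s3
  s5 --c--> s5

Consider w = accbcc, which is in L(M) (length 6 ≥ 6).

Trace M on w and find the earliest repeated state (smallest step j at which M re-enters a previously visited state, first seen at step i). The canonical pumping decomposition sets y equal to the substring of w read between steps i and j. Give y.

State sequence: s0 -a-> s4 -c-> s4 -c-> s4 -b-> s0 -c-> s1 -c-> s3
First repeat at step 2: s4 was already visited.

So i = 1, j = 2, giving x = w[0:1] = a, y = w[1:2] = c, z = w[2:6] = cbcc.
Check: |xy| = 2 ≤ 6 and |y| = 1 ≥ 1. Reading y takes M from s4 back to s4, so every xyⁱz is accepted.

c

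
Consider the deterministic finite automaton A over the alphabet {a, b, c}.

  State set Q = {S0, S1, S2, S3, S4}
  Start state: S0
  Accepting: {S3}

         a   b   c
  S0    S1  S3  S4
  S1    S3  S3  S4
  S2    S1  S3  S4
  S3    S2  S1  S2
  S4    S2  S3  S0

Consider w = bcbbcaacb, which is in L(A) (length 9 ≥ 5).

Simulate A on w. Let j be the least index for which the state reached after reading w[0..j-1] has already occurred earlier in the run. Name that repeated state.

S3

Run of A on w = b c b b c a a c b:
  step 0: S0  (start)
  step 1: S3  (read b: S0→S3)
  step 2: S2  (read c: S3→S2)
  step 3: S3  (read b: S2→S3)   ← first repeat (S3 seen earlier)
  step 4: S1  (read b: S3→S1)
  step 5: S4  (read c: S1→S4)
  step 6: S2  (read a: S4→S2)
  step 7: S1  (read a: S2→S1)
  step 8: S4  (read c: S1→S4)
  step 9: S3  (read b: S4→S3)

The earliest repeat is at step j = 3: A is in S3, which it already visited at step i = 1.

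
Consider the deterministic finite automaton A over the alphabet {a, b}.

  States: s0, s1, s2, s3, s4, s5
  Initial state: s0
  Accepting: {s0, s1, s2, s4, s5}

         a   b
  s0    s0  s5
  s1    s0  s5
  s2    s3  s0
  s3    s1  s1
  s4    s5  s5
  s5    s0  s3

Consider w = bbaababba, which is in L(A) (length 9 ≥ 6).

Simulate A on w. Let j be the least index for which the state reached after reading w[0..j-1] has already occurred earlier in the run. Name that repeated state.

s0

Run of A on w = b b a a b a b b a:
  step 0: s0  (start)
  step 1: s5  (read b: s0→s5)
  step 2: s3  (read b: s5→s3)
  step 3: s1  (read a: s3→s1)
  step 4: s0  (read a: s1→s0)   ← first repeat (s0 seen earlier)
  step 5: s5  (read b: s0→s5)
  step 6: s0  (read a: s5→s0)
  step 7: s5  (read b: s0→s5)
  step 8: s3  (read b: s5→s3)
  step 9: s1  (read a: s3→s1)

The earliest repeat is at step j = 4: A is in s0, which it already visited at step i = 0.
With |Q| = 6, pigeonhole forces a state repeat no later than step 6; the substring read between the first and second visits to that state can be pumped.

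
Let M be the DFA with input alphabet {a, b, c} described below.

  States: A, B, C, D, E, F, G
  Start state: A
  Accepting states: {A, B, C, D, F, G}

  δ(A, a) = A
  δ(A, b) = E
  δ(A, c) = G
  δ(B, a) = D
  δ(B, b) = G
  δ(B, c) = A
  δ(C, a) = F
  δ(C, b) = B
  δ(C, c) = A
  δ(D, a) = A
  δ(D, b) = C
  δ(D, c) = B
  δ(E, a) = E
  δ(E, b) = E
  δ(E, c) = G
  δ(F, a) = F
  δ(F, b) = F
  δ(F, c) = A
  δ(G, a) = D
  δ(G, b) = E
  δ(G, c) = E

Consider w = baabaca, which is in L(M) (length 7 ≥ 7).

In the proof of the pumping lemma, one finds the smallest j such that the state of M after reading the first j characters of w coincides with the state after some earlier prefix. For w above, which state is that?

E

Run of M on w = b a a b a c a:
  step 0: A  (start)
  step 1: E  (read b: A→E)
  step 2: E  (read a: E→E)   ← first repeat (E seen earlier)
  step 3: E  (read a: E→E)
  step 4: E  (read b: E→E)
  step 5: E  (read a: E→E)
  step 6: G  (read c: E→G)
  step 7: D  (read a: G→D)

The earliest repeat is at step j = 2: M is in E, which it already visited at step i = 1.
Since M has 7 states, any run of length ≥ 7 visits 7+1 states, so by pigeonhole some state repeats within the first 7 steps — that repeat gives the pumpable loop.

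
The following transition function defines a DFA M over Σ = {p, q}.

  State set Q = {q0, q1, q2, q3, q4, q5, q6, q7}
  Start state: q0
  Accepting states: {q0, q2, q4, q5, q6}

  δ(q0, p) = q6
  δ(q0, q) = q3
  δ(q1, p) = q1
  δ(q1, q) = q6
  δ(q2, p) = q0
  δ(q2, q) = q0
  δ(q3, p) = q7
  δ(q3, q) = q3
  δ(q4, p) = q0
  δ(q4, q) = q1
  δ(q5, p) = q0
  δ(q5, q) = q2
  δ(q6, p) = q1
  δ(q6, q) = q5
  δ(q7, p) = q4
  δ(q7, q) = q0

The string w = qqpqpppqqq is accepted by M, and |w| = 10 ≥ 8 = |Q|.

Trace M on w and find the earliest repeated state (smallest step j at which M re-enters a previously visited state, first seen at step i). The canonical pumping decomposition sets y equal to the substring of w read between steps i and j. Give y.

q

Run of M on w = q q p q p p p q q q:
  step 0: q0  (start)
  step 1: q3  (read q: q0→q3)
  step 2: q3  (read q: q3→q3)   ← first repeat (q3 seen earlier)
  step 3: q7  (read p: q3→q7)
  step 4: q0  (read q: q7→q0)
  step 5: q6  (read p: q0→q6)
  step 6: q1  (read p: q6→q1)
  step 7: q1  (read p: q1→q1)
  step 8: q6  (read q: q1→q6)
  step 9: q5  (read q: q6→q5)
  step 10: q2  (read q: q5→q2)

So i = 1, j = 2, giving x = w[0:1] = q, y = w[1:2] = q, z = w[2:10] = pqpppqqq.
Check: |xy| = 2 ≤ 8 and |y| = 1 ≥ 1. Reading y takes M from q3 back to q3, so every xyⁱz is accepted.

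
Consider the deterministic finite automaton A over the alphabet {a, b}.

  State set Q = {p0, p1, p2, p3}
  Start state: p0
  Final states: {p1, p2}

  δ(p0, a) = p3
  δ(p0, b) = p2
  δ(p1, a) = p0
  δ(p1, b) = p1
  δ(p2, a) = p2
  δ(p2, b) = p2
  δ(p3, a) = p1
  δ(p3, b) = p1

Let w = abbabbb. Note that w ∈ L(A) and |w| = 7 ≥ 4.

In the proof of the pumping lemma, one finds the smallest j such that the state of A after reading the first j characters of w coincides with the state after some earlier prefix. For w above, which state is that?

p1

State sequence: p0 -a-> p3 -b-> p1 -b-> p1 -a-> p0 -b-> p2 -b-> p2 -b-> p2
First repeat at step 3: p1 was already visited.

The earliest repeat is at step j = 3: A is in p1, which it already visited at step i = 2.
Since A has 4 states, any run of length ≥ 4 visits 4+1 states, so by pigeonhole some state repeats within the first 4 steps — that repeat gives the pumpable loop.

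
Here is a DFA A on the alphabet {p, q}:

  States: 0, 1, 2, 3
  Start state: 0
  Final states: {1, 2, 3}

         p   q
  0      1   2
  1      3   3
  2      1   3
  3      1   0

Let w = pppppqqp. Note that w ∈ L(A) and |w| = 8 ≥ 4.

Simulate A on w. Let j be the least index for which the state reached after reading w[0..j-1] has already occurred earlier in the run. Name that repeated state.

1

State sequence: 0 -p-> 1 -p-> 3 -p-> 1 -p-> 3 -p-> 1 -q-> 3 -q-> 0 -p-> 1
First repeat at step 3: 1 was already visited.

The earliest repeat is at step j = 3: A is in 1, which it already visited at step i = 1.
Pumping length from the standard proof: p = 4 (the number of states). The repeated state found above gives |xy| = j ≤ 4 and |y| = j − i ≥ 1.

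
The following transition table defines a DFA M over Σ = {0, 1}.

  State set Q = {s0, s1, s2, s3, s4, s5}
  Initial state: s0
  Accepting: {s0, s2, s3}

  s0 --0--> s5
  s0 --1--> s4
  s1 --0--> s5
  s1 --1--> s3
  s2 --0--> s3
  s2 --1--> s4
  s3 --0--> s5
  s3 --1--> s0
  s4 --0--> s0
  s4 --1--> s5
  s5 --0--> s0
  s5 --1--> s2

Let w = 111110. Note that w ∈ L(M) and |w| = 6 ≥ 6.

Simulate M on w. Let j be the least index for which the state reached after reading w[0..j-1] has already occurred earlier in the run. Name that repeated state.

s4

Run of M on w = 1 1 1 1 1 0:
  step 0: s0  (start)
  step 1: s4  (read 1: s0→s4)
  step 2: s5  (read 1: s4→s5)
  step 3: s2  (read 1: s5→s2)
  step 4: s4  (read 1: s2→s4)   ← first repeat (s4 seen earlier)
  step 5: s5  (read 1: s4→s5)
  step 6: s0  (read 0: s5→s0)

The earliest repeat is at step j = 4: M is in s4, which it already visited at step i = 1.
Pumping length from the standard proof: p = 6 (the number of states). The repeated state found above gives |xy| = j ≤ 6 and |y| = j − i ≥ 1.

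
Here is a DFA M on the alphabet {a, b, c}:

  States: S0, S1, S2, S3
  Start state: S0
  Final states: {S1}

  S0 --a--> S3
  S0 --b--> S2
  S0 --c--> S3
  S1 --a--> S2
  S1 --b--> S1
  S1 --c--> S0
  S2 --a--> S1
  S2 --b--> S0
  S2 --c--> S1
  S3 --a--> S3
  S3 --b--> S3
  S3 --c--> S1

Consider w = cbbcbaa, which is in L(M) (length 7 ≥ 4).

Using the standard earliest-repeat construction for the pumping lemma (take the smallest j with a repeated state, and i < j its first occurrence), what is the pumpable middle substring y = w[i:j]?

b

State sequence: S0 -c-> S3 -b-> S3 -b-> S3 -c-> S1 -b-> S1 -a-> S2 -a-> S1
First repeat at step 2: S3 was already visited.

So i = 1, j = 2, giving x = w[0:1] = c, y = w[1:2] = b, z = w[2:7] = bcbaa.
Check: |xy| = 2 ≤ 4 and |y| = 1 ≥ 1. Reading y takes M from S3 back to S3, so every xyⁱz is accepted.
With |Q| = 4, pigeonhole forces a state repeat no later than step 4; the substring read between the first and second visits to that state can be pumped.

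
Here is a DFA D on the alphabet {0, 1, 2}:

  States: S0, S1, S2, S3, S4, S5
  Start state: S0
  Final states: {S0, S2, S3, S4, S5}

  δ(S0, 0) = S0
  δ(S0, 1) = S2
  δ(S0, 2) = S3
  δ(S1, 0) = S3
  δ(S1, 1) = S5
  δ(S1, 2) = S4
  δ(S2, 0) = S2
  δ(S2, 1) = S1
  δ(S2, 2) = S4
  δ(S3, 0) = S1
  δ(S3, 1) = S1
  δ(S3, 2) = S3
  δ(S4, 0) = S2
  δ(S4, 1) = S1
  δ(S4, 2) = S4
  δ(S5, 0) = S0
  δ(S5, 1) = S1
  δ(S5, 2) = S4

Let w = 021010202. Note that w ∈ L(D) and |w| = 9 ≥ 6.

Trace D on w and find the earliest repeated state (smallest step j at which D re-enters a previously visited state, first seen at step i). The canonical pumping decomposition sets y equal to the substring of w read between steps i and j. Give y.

0

State sequence: S0 -0-> S0 -2-> S3 -1-> S1 -0-> S3 -1-> S1 -0-> S3 -2-> S3 -0-> S1 -2-> S4
First repeat at step 1: S0 was already visited.

So i = 0, j = 1, giving x = w[0:0] = ε, y = w[0:1] = 0, z = w[1:9] = 21010202.
Check: |xy| = 1 ≤ 6 and |y| = 1 ≥ 1. Reading y takes D from S0 back to S0, so every xyⁱz is accepted.
Since D has 6 states, any run of length ≥ 6 visits 6+1 states, so by pigeonhole some state repeats within the first 6 steps — that repeat gives the pumpable loop.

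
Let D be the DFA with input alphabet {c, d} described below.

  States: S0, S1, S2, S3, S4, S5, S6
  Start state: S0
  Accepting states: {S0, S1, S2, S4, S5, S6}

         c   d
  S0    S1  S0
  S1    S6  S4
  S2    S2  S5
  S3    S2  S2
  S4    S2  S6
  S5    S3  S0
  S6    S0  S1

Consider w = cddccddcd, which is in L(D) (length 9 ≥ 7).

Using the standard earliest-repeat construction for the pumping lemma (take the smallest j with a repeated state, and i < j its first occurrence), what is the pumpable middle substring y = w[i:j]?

State sequence: S0 -c-> S1 -d-> S4 -d-> S6 -c-> S0 -c-> S1 -d-> S4 -d-> S6 -c-> S0 -d-> S0
First repeat at step 4: S0 was already visited.

So i = 0, j = 4, giving x = w[0:0] = ε, y = w[0:4] = cddc, z = w[4:9] = cddcd.
Check: |xy| = 4 ≤ 7 and |y| = 4 ≥ 1. Reading y takes D from S0 back to S0, so every xyⁱz is accepted.
Since D has 7 states, any run of length ≥ 7 visits 7+1 states, so by pigeonhole some state repeats within the first 7 steps — that repeat gives the pumpable loop.

cddc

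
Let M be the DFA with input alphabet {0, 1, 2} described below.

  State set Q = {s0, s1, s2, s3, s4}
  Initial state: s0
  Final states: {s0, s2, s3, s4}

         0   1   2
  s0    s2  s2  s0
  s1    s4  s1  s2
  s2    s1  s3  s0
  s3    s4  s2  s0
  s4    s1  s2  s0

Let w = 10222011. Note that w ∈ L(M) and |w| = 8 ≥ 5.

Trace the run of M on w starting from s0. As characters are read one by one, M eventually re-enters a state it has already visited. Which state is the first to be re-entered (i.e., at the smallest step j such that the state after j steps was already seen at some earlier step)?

Run of M on w = 1 0 2 2 2 0 1 1:
  step 0: s0  (start)
  step 1: s2  (read 1: s0→s2)
  step 2: s1  (read 0: s2→s1)
  step 3: s2  (read 2: s1→s2)   ← first repeat (s2 seen earlier)
  step 4: s0  (read 2: s2→s0)
  step 5: s0  (read 2: s0→s0)
  step 6: s2  (read 0: s0→s2)
  step 7: s3  (read 1: s2→s3)
  step 8: s2  (read 1: s3→s2)

The earliest repeat is at step j = 3: M is in s2, which it already visited at step i = 1.
Since M has 5 states, any run of length ≥ 5 visits 5+1 states, so by pigeonhole some state repeats within the first 5 steps — that repeat gives the pumpable loop.

s2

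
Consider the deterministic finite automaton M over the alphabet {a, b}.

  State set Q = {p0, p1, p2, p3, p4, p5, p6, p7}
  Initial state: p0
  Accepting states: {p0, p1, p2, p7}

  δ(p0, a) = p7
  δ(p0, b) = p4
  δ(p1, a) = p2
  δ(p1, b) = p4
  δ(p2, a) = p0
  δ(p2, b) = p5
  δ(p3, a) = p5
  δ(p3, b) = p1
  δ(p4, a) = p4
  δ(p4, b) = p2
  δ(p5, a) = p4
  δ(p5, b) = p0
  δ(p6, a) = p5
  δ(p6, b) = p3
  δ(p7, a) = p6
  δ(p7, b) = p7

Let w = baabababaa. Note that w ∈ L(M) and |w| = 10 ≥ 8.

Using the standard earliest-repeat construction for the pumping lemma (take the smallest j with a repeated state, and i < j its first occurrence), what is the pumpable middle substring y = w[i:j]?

Run of M on w = b a a b a b a b a a:
  step 0: p0  (start)
  step 1: p4  (read b: p0→p4)
  step 2: p4  (read a: p4→p4)   ← first repeat (p4 seen earlier)
  step 3: p4  (read a: p4→p4)
  step 4: p2  (read b: p4→p2)
  step 5: p0  (read a: p2→p0)
  step 6: p4  (read b: p0→p4)
  step 7: p4  (read a: p4→p4)
  step 8: p2  (read b: p4→p2)
  step 9: p0  (read a: p2→p0)
  step 10: p7  (read a: p0→p7)

So i = 1, j = 2, giving x = w[0:1] = b, y = w[1:2] = a, z = w[2:10] = abababaa.
Check: |xy| = 2 ≤ 8 and |y| = 1 ≥ 1. Reading y takes M from p4 back to p4, so every xyⁱz is accepted.
Pumping length from the standard proof: p = 8 (the number of states). The repeated state found above gives |xy| = j ≤ 8 and |y| = j − i ≥ 1.

a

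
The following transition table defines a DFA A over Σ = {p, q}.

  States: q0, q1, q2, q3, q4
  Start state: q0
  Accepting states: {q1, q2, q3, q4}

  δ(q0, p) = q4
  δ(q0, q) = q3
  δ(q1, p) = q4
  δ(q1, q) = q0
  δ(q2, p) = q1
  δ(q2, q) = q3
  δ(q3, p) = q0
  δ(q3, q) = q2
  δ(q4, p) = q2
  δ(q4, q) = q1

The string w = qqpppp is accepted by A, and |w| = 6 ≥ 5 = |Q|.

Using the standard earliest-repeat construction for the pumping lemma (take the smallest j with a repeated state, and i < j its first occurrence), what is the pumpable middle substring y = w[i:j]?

ppp

Run of A on w = q q p p p p:
  step 0: q0  (start)
  step 1: q3  (read q: q0→q3)
  step 2: q2  (read q: q3→q2)
  step 3: q1  (read p: q2→q1)
  step 4: q4  (read p: q1→q4)
  step 5: q2  (read p: q4→q2)   ← first repeat (q2 seen earlier)
  step 6: q1  (read p: q2→q1)

So i = 2, j = 5, giving x = w[0:2] = qq, y = w[2:5] = ppp, z = w[5:6] = p.
Check: |xy| = 5 ≤ 5 and |y| = 3 ≥ 1. Reading y takes A from q2 back to q2, so every xyⁱz is accepted.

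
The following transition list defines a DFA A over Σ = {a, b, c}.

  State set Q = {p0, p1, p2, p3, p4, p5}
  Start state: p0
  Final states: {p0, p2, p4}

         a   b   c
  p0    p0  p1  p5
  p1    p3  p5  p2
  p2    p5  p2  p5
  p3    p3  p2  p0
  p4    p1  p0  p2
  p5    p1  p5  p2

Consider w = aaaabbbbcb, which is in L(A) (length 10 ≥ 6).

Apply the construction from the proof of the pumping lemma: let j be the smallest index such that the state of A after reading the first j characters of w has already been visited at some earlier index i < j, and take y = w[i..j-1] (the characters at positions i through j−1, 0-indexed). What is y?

State sequence: p0 -a-> p0 -a-> p0 -a-> p0 -a-> p0 -b-> p1 -b-> p5 -b-> p5 -b-> p5 -c-> p2 -b-> p2
First repeat at step 1: p0 was already visited.

So i = 0, j = 1, giving x = w[0:0] = ε, y = w[0:1] = a, z = w[1:10] = aaabbbbcb.
Check: |xy| = 1 ≤ 6 and |y| = 1 ≥ 1. Reading y takes A from p0 back to p0, so every xyⁱz is accepted.

a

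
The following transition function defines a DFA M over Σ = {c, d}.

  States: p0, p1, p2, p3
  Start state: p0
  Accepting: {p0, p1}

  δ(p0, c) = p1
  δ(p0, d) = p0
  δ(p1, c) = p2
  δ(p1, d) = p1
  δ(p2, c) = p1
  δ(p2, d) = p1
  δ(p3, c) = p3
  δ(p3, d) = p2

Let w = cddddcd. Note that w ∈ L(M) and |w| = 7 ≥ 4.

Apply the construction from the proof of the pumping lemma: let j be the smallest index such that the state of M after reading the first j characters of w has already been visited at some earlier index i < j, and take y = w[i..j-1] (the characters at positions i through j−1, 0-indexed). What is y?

State sequence: p0 -c-> p1 -d-> p1 -d-> p1 -d-> p1 -d-> p1 -c-> p2 -d-> p1
First repeat at step 2: p1 was already visited.

So i = 1, j = 2, giving x = w[0:1] = c, y = w[1:2] = d, z = w[2:7] = dddcd.
Check: |xy| = 2 ≤ 4 and |y| = 1 ≥ 1. Reading y takes M from p1 back to p1, so every xyⁱz is accepted.

d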